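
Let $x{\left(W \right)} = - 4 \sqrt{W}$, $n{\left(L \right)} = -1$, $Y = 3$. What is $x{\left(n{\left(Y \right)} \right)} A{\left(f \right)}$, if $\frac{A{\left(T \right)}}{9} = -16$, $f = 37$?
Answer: $576 i \approx 576.0 i$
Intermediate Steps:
$A{\left(T \right)} = -144$ ($A{\left(T \right)} = 9 \left(-16\right) = -144$)
$x{\left(n{\left(Y \right)} \right)} A{\left(f \right)} = - 4 \sqrt{-1} \left(-144\right) = - 4 i \left(-144\right) = 576 i$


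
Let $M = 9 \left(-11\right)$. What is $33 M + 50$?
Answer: $-3217$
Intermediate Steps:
$M = -99$
$33 M + 50 = 33 \left(-99\right) + 50 = -3267 + 50 = -3217$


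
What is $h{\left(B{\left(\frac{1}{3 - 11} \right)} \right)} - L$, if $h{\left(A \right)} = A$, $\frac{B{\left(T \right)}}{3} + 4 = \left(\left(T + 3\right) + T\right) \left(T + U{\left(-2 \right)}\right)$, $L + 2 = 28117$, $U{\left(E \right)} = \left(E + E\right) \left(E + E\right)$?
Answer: $- \frac{895873}{32} \approx -27996.0$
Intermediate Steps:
$U{\left(E \right)} = 4 E^{2}$ ($U{\left(E \right)} = 2 E 2 E = 4 E^{2}$)
$L = 28115$ ($L = -2 + 28117 = 28115$)
$B{\left(T \right)} = -12 + 3 \left(3 + 2 T\right) \left(16 + T\right)$ ($B{\left(T \right)} = -12 + 3 \left(\left(T + 3\right) + T\right) \left(T + 4 \left(-2\right)^{2}\right) = -12 + 3 \left(\left(3 + T\right) + T\right) \left(T + 4 \cdot 4\right) = -12 + 3 \left(3 + 2 T\right) \left(T + 16\right) = -12 + 3 \left(3 + 2 T\right) \left(16 + T\right)$)
$h{\left(B{\left(\frac{1}{3 - 11} \right)} \right)} - L = \left(132 + 6 \left(\frac{1}{3 - 11}\right)^{2} + \frac{105}{3 - 11}\right) - 28115 = \left(132 + 6 \left(\frac{1}{-8}\right)^{2} + \frac{105}{-8}\right) - 28115 = \left(132 + 6 \left(- \frac{1}{8}\right)^{2} + 105 \left(- \frac{1}{8}\right)\right) - 28115 = \left(132 + 6 \cdot \frac{1}{64} - \frac{105}{8}\right) - 28115 = \left(132 + \frac{3}{32} - \frac{105}{8}\right) - 28115 = \frac{3807}{32} - 28115 = - \frac{895873}{32}$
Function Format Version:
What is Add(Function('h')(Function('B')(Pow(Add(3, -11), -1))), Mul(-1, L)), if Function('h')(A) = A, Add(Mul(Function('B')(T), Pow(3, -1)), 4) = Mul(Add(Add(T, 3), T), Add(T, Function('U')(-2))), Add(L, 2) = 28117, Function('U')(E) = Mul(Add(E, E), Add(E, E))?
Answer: Rational(-895873, 32) ≈ -27996.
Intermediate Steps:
Function('U')(E) = Mul(4, Pow(E, 2)) (Function('U')(E) = Mul(Mul(2, E), Mul(2, E)) = Mul(4, Pow(E, 2)))
L = 28115 (L = Add(-2, 28117) = 28115)
Function('B')(T) = Add(-12, Mul(3, Add(3, Mul(2, T)), Add(16, T))) (Function('B')(T) = Add(-12, Mul(3, Mul(Add(Add(T, 3), T), Add(T, Mul(4, Pow(-2, 2)))))) = Add(-12, Mul(3, Mul(Add(Add(3, T), T), Add(T, Mul(4, 4))))) = Add(-12, Mul(3, Mul(Add(3, Mul(2, T)), Add(T, 16)))) = Add(-12, Mul(3, Mul(Add(3, Mul(2, T)), Add(16, T)))) = Add(-12, Mul(3, Add(3, Mul(2, T)), Add(16, T))))
Add(Function('h')(Function('B')(Pow(Add(3, -11), -1))), Mul(-1, L)) = Add(Add(132, Mul(6, Pow(Pow(Add(3, -11), -1), 2)), Mul(105, Pow(Add(3, -11), -1))), Mul(-1, 28115)) = Add(Add(132, Mul(6, Pow(Pow(-8, -1), 2)), Mul(105, Pow(-8, -1))), -28115) = Add(Add(132, Mul(6, Pow(Rational(-1, 8), 2)), Mul(105, Rational(-1, 8))), -28115) = Add(Add(132, Mul(6, Rational(1, 64)), Rational(-105, 8)), -28115) = Add(Add(132, Rational(3, 32), Rational(-105, 8)), -28115) = Add(Rational(3807, 32), -28115) = Rational(-895873, 32)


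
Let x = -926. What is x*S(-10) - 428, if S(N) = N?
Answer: 8832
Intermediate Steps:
x*S(-10) - 428 = -926*(-10) - 428 = 9260 - 428 = 8832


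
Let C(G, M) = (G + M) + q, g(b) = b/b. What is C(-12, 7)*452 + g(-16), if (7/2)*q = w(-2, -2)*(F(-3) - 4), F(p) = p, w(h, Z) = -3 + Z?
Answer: 2261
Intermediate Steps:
g(b) = 1
q = 10 (q = 2*((-3 - 2)*(-3 - 4))/7 = 2*(-5*(-7))/7 = (2/7)*35 = 10)
C(G, M) = 10 + G + M (C(G, M) = (G + M) + 10 = 10 + G + M)
C(-12, 7)*452 + g(-16) = (10 - 12 + 7)*452 + 1 = 5*452 + 1 = 2260 + 1 = 2261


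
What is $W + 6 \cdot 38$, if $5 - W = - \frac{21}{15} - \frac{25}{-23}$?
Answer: $\frac{26831}{115} \approx 233.31$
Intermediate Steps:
$W = \frac{611}{115}$ ($W = 5 - \left(- \frac{21}{15} - \frac{25}{-23}\right) = 5 - \left(\left(-21\right) \frac{1}{15} - - \frac{25}{23}\right) = 5 - \left(- \frac{7}{5} + \frac{25}{23}\right) = 5 - - \frac{36}{115} = 5 + \frac{36}{115} = \frac{611}{115} \approx 5.313$)
$W + 6 \cdot 38 = \frac{611}{115} + 6 \cdot 38 = \frac{611}{115} + 228 = \frac{26831}{115}$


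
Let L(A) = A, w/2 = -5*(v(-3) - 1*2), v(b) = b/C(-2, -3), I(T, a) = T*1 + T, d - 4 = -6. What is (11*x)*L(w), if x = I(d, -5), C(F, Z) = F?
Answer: -220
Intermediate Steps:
d = -2 (d = 4 - 6 = -2)
I(T, a) = 2*T (I(T, a) = T + T = 2*T)
x = -4 (x = 2*(-2) = -4)
v(b) = -b/2 (v(b) = b/(-2) = b*(-1/2) = -b/2)
w = 5 (w = 2*(-5*(-1/2*(-3) - 1*2)) = 2*(-5*(3/2 - 2)) = 2*(-5*(-1/2)) = 2*(5/2) = 5)
(11*x)*L(w) = (11*(-4))*5 = -44*5 = -220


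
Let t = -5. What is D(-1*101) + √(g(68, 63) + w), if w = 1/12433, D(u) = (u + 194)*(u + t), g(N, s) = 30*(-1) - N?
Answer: -9858 + I*√15148777489/12433 ≈ -9858.0 + 9.8995*I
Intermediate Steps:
g(N, s) = -30 - N
D(u) = (-5 + u)*(194 + u) (D(u) = (u + 194)*(u - 5) = (194 + u)*(-5 + u) = (-5 + u)*(194 + u))
w = 1/12433 ≈ 8.0431e-5
D(-1*101) + √(g(68, 63) + w) = (-970 + (-1*101)² + 189*(-1*101)) + √((-30 - 1*68) + 1/12433) = (-970 + (-101)² + 189*(-101)) + √((-30 - 68) + 1/12433) = (-970 + 10201 - 19089) + √(-98 + 1/12433) = -9858 + √(-1218433/12433) = -9858 + I*√15148777489/12433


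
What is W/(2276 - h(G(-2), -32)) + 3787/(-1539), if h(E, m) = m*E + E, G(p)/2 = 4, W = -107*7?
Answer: -10711099/3884436 ≈ -2.7574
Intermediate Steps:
W = -749
G(p) = 8 (G(p) = 2*4 = 8)
h(E, m) = E + E*m (h(E, m) = E*m + E = E + E*m)
W/(2276 - h(G(-2), -32)) + 3787/(-1539) = -749/(2276 - 8*(1 - 32)) + 3787/(-1539) = -749/(2276 - 8*(-31)) + 3787*(-1/1539) = -749/(2276 - 1*(-248)) - 3787/1539 = -749/(2276 + 248) - 3787/1539 = -749/2524 - 3787/1539 = -10711099/3884436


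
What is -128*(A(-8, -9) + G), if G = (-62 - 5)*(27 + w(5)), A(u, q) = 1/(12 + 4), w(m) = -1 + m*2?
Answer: 308728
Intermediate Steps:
w(m) = -1 + 2*m
A(u, q) = 1/16
G = -2412 (G = (-62 - 5)*(27 + (-1 + 2*5)) = -67*(27 + (-1 + 10)) = -67*(27 + 9) = -67*36 = -2412)
-128*(A(-8, -9) + G) = -128*(1/16 - 2412) = -128*(-38591/16) = 308728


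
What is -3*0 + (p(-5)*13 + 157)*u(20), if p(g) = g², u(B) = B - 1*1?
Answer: 9158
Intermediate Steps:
u(B) = -1 + B (u(B) = B - 1 = -1 + B)
-3*0 + (p(-5)*13 + 157)*u(20) = -3*0 + ((-5)²*13 + 157)*(-1 + 20) = 0 + (25*13 + 157)*19 = 0 + (325 + 157)*19 = 0 + 482*19 = 0 + 9158 = 9158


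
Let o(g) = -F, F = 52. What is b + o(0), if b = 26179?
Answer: 26127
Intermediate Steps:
o(g) = -52 (o(g) = -1*52 = -52)
b + o(0) = 26179 - 52 = 26127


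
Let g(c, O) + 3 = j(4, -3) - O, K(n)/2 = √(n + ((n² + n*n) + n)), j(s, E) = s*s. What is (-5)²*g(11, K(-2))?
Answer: 225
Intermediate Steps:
j(s, E) = s²
K(n) = 2*√(2*n + 2*n²) (K(n) = 2*√(n + ((n² + n*n) + n)) = 2*√(n + ((n² + n²) + n)) = 2*√(n + (2*n² + n)) = 2*√(n + (n + 2*n²)) = 2*√(2*n + 2*n²))
g(c, O) = 13 - O (g(c, O) = -3 + (4² - O) = -3 + (16 - O) = 13 - O)
(-5)²*g(11, K(-2)) = (-5)²*(13 - 2*√2*√(-2*(1 - 2))) = 25*(13 - 2*√2*√(-2*(-1))) = 25*(13 - 2*√2*√2) = 25*(13 - 1*4) = 25*(13 - 4) = 25*9 = 225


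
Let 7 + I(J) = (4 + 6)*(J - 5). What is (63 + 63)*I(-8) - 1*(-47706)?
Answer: 30444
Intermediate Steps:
I(J) = -57 + 10*J (I(J) = -7 + (4 + 6)*(J - 5) = -7 + 10*(-5 + J) = -7 + (-50 + 10*J) = -57 + 10*J)
(63 + 63)*I(-8) - 1*(-47706) = (63 + 63)*(-57 + 10*(-8)) - 1*(-47706) = 126*(-57 - 80) + 47706 = 126*(-137) + 47706 = -17262 + 47706 = 30444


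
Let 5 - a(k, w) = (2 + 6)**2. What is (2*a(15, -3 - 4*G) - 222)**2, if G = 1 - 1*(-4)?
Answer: 115600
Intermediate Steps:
G = 5 (G = 1 + 4 = 5)
a(k, w) = -59 (a(k, w) = 5 - (2 + 6)**2 = 5 - 1*8**2 = 5 - 1*64 = 5 - 64 = -59)
(2*a(15, -3 - 4*G) - 222)**2 = (2*(-59) - 222)**2 = (-118 - 222)**2 = (-340)**2 = 115600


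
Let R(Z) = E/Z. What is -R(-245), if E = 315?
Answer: 9/7 ≈ 1.2857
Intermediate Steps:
R(Z) = 315/Z
-R(-245) = -315/(-245) = -315*(-1)/245 = -1*(-9/7) = 9/7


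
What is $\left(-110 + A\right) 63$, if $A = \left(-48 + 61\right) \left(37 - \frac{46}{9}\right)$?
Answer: $19187$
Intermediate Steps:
$A = \frac{3731}{9}$ ($A = 13 \left(37 - \frac{46}{9}\right) = 13 \cdot \frac{287}{9} = \frac{3731}{9} \approx 414.56$)
$\left(-110 + A\right) 63 = \left(-110 + \frac{3731}{9}\right) 63 = \frac{2741}{9} \cdot 63 = 19187$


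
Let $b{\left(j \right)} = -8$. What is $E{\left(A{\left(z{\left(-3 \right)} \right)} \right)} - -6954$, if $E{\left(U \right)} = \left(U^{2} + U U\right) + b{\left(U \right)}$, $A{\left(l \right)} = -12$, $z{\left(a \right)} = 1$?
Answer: $7234$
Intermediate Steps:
$E{\left(U \right)} = -8 + 2 U^{2}$ ($E{\left(U \right)} = \left(U^{2} + U U\right) - 8 = \left(U^{2} + U^{2}\right) - 8 = 2 U^{2} - 8 = -8 + 2 U^{2}$)
$E{\left(A{\left(z{\left(-3 \right)} \right)} \right)} - -6954 = \left(-8 + 2 \left(-12\right)^{2}\right) - -6954 = \left(-8 + 2 \cdot 144\right) + 6954 = \left(-8 + 288\right) + 6954 = 280 + 6954 = 7234$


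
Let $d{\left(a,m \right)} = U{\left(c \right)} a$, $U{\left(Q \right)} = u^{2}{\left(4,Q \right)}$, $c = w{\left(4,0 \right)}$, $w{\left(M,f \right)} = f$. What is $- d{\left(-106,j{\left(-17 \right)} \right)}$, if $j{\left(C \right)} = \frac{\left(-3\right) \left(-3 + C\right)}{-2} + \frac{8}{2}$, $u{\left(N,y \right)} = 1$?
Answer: $106$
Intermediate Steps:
$c = 0$
$U{\left(Q \right)} = 1$ ($U{\left(Q \right)} = 1^{2} = 1$)
$j{\left(C \right)} = - \frac{1}{2} + \frac{3 C}{2}$ ($j{\left(C \right)} = \left(9 - 3 C\right) \left(- \frac{1}{2}\right) + 8 \cdot \frac{1}{2} = \left(- \frac{9}{2} + \frac{3 C}{2}\right) + 4 = - \frac{1}{2} + \frac{3 C}{2}$)
$d{\left(a,m \right)} = a$ ($d{\left(a,m \right)} = 1 a = a$)
$- d{\left(-106,j{\left(-17 \right)} \right)} = \left(-1\right) \left(-106\right) = 106$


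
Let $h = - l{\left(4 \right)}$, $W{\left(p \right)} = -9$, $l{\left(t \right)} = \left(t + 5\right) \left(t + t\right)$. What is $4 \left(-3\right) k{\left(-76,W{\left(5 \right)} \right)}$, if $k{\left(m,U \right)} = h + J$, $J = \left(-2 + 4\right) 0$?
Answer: $864$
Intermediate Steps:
$l{\left(t \right)} = 2 t \left(5 + t\right)$ ($l{\left(t \right)} = \left(5 + t\right) 2 t = 2 t \left(5 + t\right)$)
$J = 0$ ($J = 2 \cdot 0 = 0$)
$h = -72$ ($h = - 2 \cdot 4 \left(5 + 4\right) = - 2 \cdot 4 \cdot 9 = \left(-1\right) 72 = -72$)
$k{\left(m,U \right)} = -72$ ($k{\left(m,U \right)} = -72 + 0 = -72$)
$4 \left(-3\right) k{\left(-76,W{\left(5 \right)} \right)} = 4 \left(-3\right) \left(-72\right) = \left(-12\right) \left(-72\right) = 864$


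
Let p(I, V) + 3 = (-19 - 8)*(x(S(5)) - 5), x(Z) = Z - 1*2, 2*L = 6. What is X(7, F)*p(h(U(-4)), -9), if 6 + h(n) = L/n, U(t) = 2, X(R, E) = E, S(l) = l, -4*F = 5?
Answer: -255/4 ≈ -63.750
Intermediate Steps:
F = -5/4 (F = -¼*5 = -5/4 ≈ -1.2500)
L = 3 (L = (½)*6 = 3)
x(Z) = -2 + Z (x(Z) = Z - 2 = -2 + Z)
h(n) = -6 + 3/n
p(I, V) = 51 (p(I, V) = -3 + (-19 - 8)*((-2 + 5) - 5) = -3 - 27*(3 - 5) = -3 - 27*(-2) = -3 + 54 = 51)
X(7, F)*p(h(U(-4)), -9) = -5/4*51 = -255/4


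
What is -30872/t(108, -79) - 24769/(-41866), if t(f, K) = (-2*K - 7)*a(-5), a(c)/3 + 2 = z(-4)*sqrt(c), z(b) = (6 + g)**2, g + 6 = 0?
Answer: 0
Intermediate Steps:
g = -6 (g = -6 + 0 = -6)
z(b) = 0 (z(b) = (6 - 6)**2 = 0**2 = 0)
a(c) = -6 (a(c) = -6 + 3*(0*sqrt(c)) = -6 + 3*0 = -6 + 0 = -6)
t(f, K) = 42 + 12*K (t(f, K) = (-2*K - 7)*(-6) = (-7 - 2*K)*(-6) = 42 + 12*K)
-30872/t(108, -79) - 24769/(-41866) = -30872/(42 + 12*(-79)) - 24769/(-41866) = -30872/(42 - 948) - 24769*(-1/41866) = -30872/(-906) + 24769/41866 = -30872*(-1/906) + 24769/41866 = 15436/453 + 24769/41866 = 657463933/18965298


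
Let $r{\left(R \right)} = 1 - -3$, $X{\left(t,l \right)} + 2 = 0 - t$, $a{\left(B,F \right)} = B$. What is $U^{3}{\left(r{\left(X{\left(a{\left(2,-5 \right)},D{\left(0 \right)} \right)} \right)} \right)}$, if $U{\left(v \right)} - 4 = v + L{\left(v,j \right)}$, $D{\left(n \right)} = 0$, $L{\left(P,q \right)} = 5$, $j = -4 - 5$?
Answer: $2197$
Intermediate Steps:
$j = -9$ ($j = -4 - 5 = -9$)
$X{\left(t,l \right)} = -2 - t$ ($X{\left(t,l \right)} = -2 + \left(0 - t\right) = -2 - t$)
$r{\left(R \right)} = 4$ ($r{\left(R \right)} = 1 + 3 = 4$)
$U{\left(v \right)} = 9 + v$ ($U{\left(v \right)} = 4 + \left(v + 5\right) = 4 + \left(5 + v\right) = 9 + v$)
$U^{3}{\left(r{\left(X{\left(a{\left(2,-5 \right)},D{\left(0 \right)} \right)} \right)} \right)} = \left(9 + 4\right)^{3} = 13^{3} = 2197$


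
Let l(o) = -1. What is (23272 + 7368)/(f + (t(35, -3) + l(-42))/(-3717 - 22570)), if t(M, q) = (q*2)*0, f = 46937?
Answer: 20135842/30845823 ≈ 0.65279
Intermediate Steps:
t(M, q) = 0 (t(M, q) = (2*q)*0 = 0)
(23272 + 7368)/(f + (t(35, -3) + l(-42))/(-3717 - 22570)) = (23272 + 7368)/(46937 + (0 - 1)/(-3717 - 22570)) = 30640/(46937 - 1/(-26287)) = 30640/(46937 - 1*(-1/26287)) = 30640/(46937 + 1/26287) = 30640/(1233832920/26287) = 30640*(26287/1233832920) = 20135842/30845823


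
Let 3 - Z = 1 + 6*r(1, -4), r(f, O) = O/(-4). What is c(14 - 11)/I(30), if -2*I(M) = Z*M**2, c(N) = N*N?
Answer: 1/200 ≈ 0.0050000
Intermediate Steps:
r(f, O) = -O/4 (r(f, O) = O*(-1/4) = -O/4)
c(N) = N**2
Z = -4 (Z = 3 - (1 + 6*(-1/4*(-4))) = 3 - (1 + 6*1) = 3 - (1 + 6) = 3 - 1*7 = 3 - 7 = -4)
I(M) = 2*M**2 (I(M) = -(-2)*M**2 = 2*M**2)
c(14 - 11)/I(30) = (14 - 11)**2/((2*30**2)) = 3**2/((2*900)) = 9/1800 = 9*(1/1800) = 1/200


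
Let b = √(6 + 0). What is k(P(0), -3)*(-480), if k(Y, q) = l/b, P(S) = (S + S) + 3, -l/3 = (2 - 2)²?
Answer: 0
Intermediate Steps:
l = 0 (l = -3*(2 - 2)² = -3*0² = -3*0 = 0)
b = √6 ≈ 2.4495
P(S) = 3 + 2*S (P(S) = 2*S + 3 = 3 + 2*S)
k(Y, q) = 0 (k(Y, q) = 0/(√6) = 0*(√6/6) = 0)
k(P(0), -3)*(-480) = 0*(-480) = 0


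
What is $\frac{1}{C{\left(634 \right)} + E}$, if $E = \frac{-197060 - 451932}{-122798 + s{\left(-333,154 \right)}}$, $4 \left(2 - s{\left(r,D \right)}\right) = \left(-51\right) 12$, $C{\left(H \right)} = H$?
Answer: $\frac{122643}{78404654} \approx 0.0015642$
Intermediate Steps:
$s{\left(r,D \right)} = 155$ ($s{\left(r,D \right)} = 2 - \frac{\left(-51\right) 12}{4} = 2 - -153 = 2 + 153 = 155$)
$E = \frac{648992}{122643}$ ($E = \frac{-197060 - 451932}{-122798 + 155} = - \frac{648992}{-122643} = \left(-648992\right) \left(- \frac{1}{122643}\right) = \frac{648992}{122643} \approx 5.2917$)
$\frac{1}{C{\left(634 \right)} + E} = \frac{1}{634 + \frac{648992}{122643}} = \frac{1}{\frac{78404654}{122643}} = \frac{122643}{78404654}$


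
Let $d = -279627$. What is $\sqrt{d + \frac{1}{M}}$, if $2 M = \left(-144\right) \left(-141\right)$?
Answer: $\frac{i \sqrt{800534071446}}{1692} \approx 528.8 i$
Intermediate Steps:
$M = 10152$ ($M = \frac{\left(-144\right) \left(-141\right)}{2} = \frac{1}{2} \cdot 20304 = 10152$)
$\sqrt{d + \frac{1}{M}} = \sqrt{-279627 + \frac{1}{10152}} = \sqrt{- \frac{2838773303}{10152}} = \frac{i \sqrt{800534071446}}{1692}$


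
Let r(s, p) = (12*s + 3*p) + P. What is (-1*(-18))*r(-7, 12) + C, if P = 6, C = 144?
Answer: -612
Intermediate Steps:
r(s, p) = 6 + 3*p + 12*s (r(s, p) = (12*s + 3*p) + 6 = (3*p + 12*s) + 6 = 6 + 3*p + 12*s)
(-1*(-18))*r(-7, 12) + C = (-1*(-18))*(6 + 3*12 + 12*(-7)) + 144 = 18*(6 + 36 - 84) + 144 = 18*(-42) + 144 = -756 + 144 = -612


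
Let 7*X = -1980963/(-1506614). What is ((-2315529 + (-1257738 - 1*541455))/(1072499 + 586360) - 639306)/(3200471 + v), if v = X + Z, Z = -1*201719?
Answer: -3728195885204405216/17487544603678177227 ≈ -0.21319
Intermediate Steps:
Z = -201719
X = 1980963/10546298 (X = (-1980963/(-1506614))/7 = (-1980963*(-1/1506614))/7 = (⅐)*(1980963/1506614) = 1980963/10546298 ≈ 0.18783)
v = -2127386705299/10546298 (v = 1980963/10546298 - 201719 = -2127386705299/10546298 ≈ -2.0172e+5)
((-2315529 + (-1257738 - 1*541455))/(1072499 + 586360) - 639306)/(3200471 + v) = ((-2315529 + (-1257738 - 1*541455))/(1072499 + 586360) - 639306)/(3200471 - 2127386705299/10546298) = ((-2315529 + (-1257738 - 541455))/1658859 - 639306)/(31625734201059/10546298) = ((-2315529 - 1799193)*(1/1658859) - 639306)*(10546298/31625734201059) = (-4114722*1/1658859 - 639306)*(10546298/31625734201059) = (-1371574/552953 - 639306)*(10546298/31625734201059) = -353507542192/552953*10546298/31625734201059 = -3728195885204405216/17487544603678177227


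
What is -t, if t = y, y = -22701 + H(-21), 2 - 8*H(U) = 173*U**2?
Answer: 257899/8 ≈ 32237.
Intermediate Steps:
H(U) = 1/4 - 173*U**2/8
y = -257899/8 (y = -22701 + (1/4 - 173/8*(-21)**2) = -22701 + (1/4 - 173/8*441) = -22701 + (1/4 - 76293/8) = -22701 - 76291/8 = -257899/8 ≈ -32237.)
t = -257899/8 ≈ -32237.
-t = -1*(-257899/8) = 257899/8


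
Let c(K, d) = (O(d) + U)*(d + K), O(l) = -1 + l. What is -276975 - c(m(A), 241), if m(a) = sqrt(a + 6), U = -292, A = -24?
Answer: -264443 + 156*I*sqrt(2) ≈ -2.6444e+5 + 220.62*I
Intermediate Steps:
m(a) = sqrt(6 + a)
c(K, d) = (-293 + d)*(K + d) (c(K, d) = ((-1 + d) - 292)*(d + K) = (-293 + d)*(K + d))
-276975 - c(m(A), 241) = -276975 - (241**2 - 293*sqrt(6 - 24) - 293*241 + sqrt(6 - 24)*241) = -276975 - (58081 - 879*I*sqrt(2) - 70613 + sqrt(-18)*241) = -276975 - (58081 - 879*I*sqrt(2) - 70613 + (3*I*sqrt(2))*241) = -276975 - (58081 - 879*I*sqrt(2) - 70613 + 723*I*sqrt(2)) = -276975 - (-12532 - 156*I*sqrt(2)) = -276975 + (12532 + 156*I*sqrt(2)) = -264443 + 156*I*sqrt(2)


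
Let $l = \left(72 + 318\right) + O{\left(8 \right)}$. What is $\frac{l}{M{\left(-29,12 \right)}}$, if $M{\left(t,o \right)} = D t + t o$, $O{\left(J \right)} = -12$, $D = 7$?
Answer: $- \frac{378}{551} \approx -0.68603$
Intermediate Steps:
$M{\left(t,o \right)} = 7 t + o t$ ($M{\left(t,o \right)} = 7 t + t o = 7 t + o t$)
$l = 378$ ($l = \left(72 + 318\right) - 12 = 390 - 12 = 378$)
$\frac{l}{M{\left(-29,12 \right)}} = \frac{378}{\left(-29\right) \left(7 + 12\right)} = \frac{378}{\left(-29\right) 19} = \frac{378}{-551} = 378 \left(- \frac{1}{551}\right) = - \frac{378}{551}$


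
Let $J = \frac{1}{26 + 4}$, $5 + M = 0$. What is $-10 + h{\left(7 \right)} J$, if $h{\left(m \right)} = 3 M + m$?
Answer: $- \frac{154}{15} \approx -10.267$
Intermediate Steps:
$M = -5$ ($M = -5 + 0 = -5$)
$J = \frac{1}{30} \approx 0.033333$
$h{\left(m \right)} = -15 + m$ ($h{\left(m \right)} = 3 \left(-5\right) + m = -15 + m$)
$-10 + h{\left(7 \right)} J = -10 + \left(-15 + 7\right) \frac{1}{30} = -10 - \frac{4}{15} = - \frac{154}{15}$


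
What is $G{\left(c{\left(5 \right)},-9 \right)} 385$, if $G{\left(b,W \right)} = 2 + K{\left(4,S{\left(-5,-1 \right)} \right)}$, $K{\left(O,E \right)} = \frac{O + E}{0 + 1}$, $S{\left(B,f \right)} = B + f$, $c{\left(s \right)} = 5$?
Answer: $0$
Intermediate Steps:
$K{\left(O,E \right)} = E + O$ ($K{\left(O,E \right)} = \frac{E + O}{1} = \left(E + O\right) 1 = E + O$)
$G{\left(b,W \right)} = 0$ ($G{\left(b,W \right)} = 2 + \left(\left(-5 - 1\right) + 4\right) = 2 + \left(-6 + 4\right) = 2 - 2 = 0$)
$G{\left(c{\left(5 \right)},-9 \right)} 385 = 0 \cdot 385 = 0$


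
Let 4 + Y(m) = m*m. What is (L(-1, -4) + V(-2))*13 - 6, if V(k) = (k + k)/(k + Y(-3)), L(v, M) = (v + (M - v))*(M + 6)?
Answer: -382/3 ≈ -127.33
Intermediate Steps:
Y(m) = -4 + m² (Y(m) = -4 + m*m = -4 + m²)
L(v, M) = M*(6 + M)
V(k) = 2*k/(5 + k) (V(k) = (k + k)/(k + (-4 + (-3)²)) = (2*k)/(k + (-4 + 9)) = (2*k)/(k + 5) = (2*k)/(5 + k) = 2*k/(5 + k))
(L(-1, -4) + V(-2))*13 - 6 = (-4*(6 - 4) + 2*(-2)/(5 - 2))*13 - 6 = (-4*2 + 2*(-2)/3)*13 - 6 = (-8 + 2*(-2)*(⅓))*13 - 6 = (-8 - 4/3)*13 - 6 = -28/3*13 - 6 = -364/3 - 6 = -382/3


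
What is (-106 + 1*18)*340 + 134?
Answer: -29786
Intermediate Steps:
(-106 + 1*18)*340 + 134 = (-106 + 18)*340 + 134 = -88*340 + 134 = -29920 + 134 = -29786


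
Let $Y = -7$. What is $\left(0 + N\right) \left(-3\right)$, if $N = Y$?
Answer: $21$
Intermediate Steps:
$N = -7$
$\left(0 + N\right) \left(-3\right) = \left(0 - 7\right) \left(-3\right) = \left(-7\right) \left(-3\right) = 21$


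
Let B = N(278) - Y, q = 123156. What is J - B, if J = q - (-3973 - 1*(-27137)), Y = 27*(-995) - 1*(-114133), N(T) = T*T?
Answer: 109976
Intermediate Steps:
N(T) = T**2
Y = 87268 (Y = -26865 + 114133 = 87268)
B = -9984 (B = 278**2 - 1*87268 = 77284 - 87268 = -9984)
J = 99992 (J = 123156 - (-3973 - 1*(-27137)) = 123156 - (-3973 + 27137) = 123156 - 1*23164 = 123156 - 23164 = 99992)
J - B = 99992 - 1*(-9984) = 99992 + 9984 = 109976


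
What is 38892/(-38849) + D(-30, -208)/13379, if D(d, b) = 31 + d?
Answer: -520297219/519760771 ≈ -1.0010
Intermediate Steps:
38892/(-38849) + D(-30, -208)/13379 = 38892/(-38849) + (31 - 30)/13379 = 38892*(-1/38849) + 1*(1/13379) = -38892/38849 + 1/13379 = -520297219/519760771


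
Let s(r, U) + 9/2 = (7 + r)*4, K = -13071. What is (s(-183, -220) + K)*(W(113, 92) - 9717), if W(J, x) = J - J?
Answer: 267790803/2 ≈ 1.3390e+8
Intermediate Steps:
W(J, x) = 0
s(r, U) = 47/2 + 4*r (s(r, U) = -9/2 + (7 + r)*4 = -9/2 + (28 + 4*r) = 47/2 + 4*r)
(s(-183, -220) + K)*(W(113, 92) - 9717) = ((47/2 + 4*(-183)) - 13071)*(0 - 9717) = ((47/2 - 732) - 13071)*(-9717) = (-1417/2 - 13071)*(-9717) = -27559/2*(-9717) = 267790803/2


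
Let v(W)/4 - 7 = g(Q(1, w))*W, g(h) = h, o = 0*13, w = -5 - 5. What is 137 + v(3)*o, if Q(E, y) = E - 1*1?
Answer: 137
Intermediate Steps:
w = -10
o = 0
Q(E, y) = -1 + E (Q(E, y) = E - 1 = -1 + E)
v(W) = 28 (v(W) = 28 + 4*((-1 + 1)*W) = 28 + 4*(0*W) = 28 + 4*0 = 28 + 0 = 28)
137 + v(3)*o = 137 + 28*0 = 137 + 0 = 137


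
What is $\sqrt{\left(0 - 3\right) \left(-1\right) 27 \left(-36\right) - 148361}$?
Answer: $i \sqrt{151277} \approx 388.94 i$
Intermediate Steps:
$\sqrt{\left(0 - 3\right) \left(-1\right) 27 \left(-36\right) - 148361} = \sqrt{\left(-3\right) \left(-1\right) 27 \left(-36\right) - 148361} = \sqrt{3 \cdot 27 \left(-36\right) - 148361} = \sqrt{81 \left(-36\right) - 148361} = \sqrt{-2916 - 148361} = \sqrt{-151277} = i \sqrt{151277}$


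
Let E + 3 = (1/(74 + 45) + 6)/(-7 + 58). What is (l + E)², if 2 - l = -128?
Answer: 595178304484/36832761 ≈ 16159.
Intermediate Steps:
l = 130 (l = 2 - 1*(-128) = 2 + 128 = 130)
E = -17492/6069 (E = -3 + (1/(74 + 45) + 6)/(-7 + 58) = -3 + (1/119 + 6)/51 = -3 + (1/119 + 6)*(1/51) = -3 + (715/119)*(1/51) = -3 + 715/6069 = -17492/6069 ≈ -2.8822)
(l + E)² = (130 - 17492/6069)² = (771478/6069)² = 595178304484/36832761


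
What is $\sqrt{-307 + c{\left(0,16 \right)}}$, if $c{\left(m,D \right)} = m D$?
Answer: $i \sqrt{307} \approx 17.521 i$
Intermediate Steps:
$c{\left(m,D \right)} = D m$
$\sqrt{-307 + c{\left(0,16 \right)}} = \sqrt{-307 + 16 \cdot 0} = \sqrt{-307 + 0} = \sqrt{-307} = i \sqrt{307}$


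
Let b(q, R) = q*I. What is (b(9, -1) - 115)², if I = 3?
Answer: 7744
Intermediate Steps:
b(q, R) = 3*q (b(q, R) = q*3 = 3*q)
(b(9, -1) - 115)² = (3*9 - 115)² = (27 - 115)² = (-88)² = 7744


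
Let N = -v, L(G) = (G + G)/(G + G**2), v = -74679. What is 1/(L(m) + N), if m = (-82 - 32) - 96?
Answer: 209/15607909 ≈ 1.3391e-5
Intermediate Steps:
m = -210 (m = -114 - 96 = -210)
L(G) = 2*G/(G + G**2) (L(G) = (2*G)/(G + G**2) = 2*G/(G + G**2))
N = 74679 (N = -1*(-74679) = 74679)
1/(L(m) + N) = 1/(2/(1 - 210) + 74679) = 1/(2/(-209) + 74679) = 1/(2*(-1/209) + 74679) = 1/(-2/209 + 74679) = 1/(15607909/209) = 209/15607909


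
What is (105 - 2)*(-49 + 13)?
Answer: -3708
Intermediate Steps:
(105 - 2)*(-49 + 13) = 103*(-36) = -3708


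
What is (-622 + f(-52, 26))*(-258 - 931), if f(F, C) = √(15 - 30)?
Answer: 739558 - 1189*I*√15 ≈ 7.3956e+5 - 4605.0*I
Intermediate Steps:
f(F, C) = I*√15 (f(F, C) = √(-15) = I*√15)
(-622 + f(-52, 26))*(-258 - 931) = (-622 + I*√15)*(-258 - 931) = (-622 + I*√15)*(-1189) = 739558 - 1189*I*√15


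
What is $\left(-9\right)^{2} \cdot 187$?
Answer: $15147$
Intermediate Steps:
$\left(-9\right)^{2} \cdot 187 = 81 \cdot 187 = 15147$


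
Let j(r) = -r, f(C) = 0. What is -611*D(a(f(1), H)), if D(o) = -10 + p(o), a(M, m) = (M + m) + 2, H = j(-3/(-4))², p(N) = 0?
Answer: 6110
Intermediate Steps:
H = 9/16 (H = (-(-3)/(-4))² = (-(-3)*(-1)/4)² = (-1*¾)² = (-¾)² = 9/16 ≈ 0.56250)
a(M, m) = 2 + M + m
D(o) = -10 (D(o) = -10 + 0 = -10)
-611*D(a(f(1), H)) = -611*(-10) = 6110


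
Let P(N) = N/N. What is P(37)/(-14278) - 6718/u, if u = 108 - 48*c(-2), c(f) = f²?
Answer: 11989940/149919 ≈ 79.976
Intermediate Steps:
P(N) = 1
u = -84 (u = 108 - 48*(-2)² = 108 - 48*4 = 108 - 192 = -84)
P(37)/(-14278) - 6718/u = 1/(-14278) - 6718/(-84) = 1*(-1/14278) - 6718*(-1/84) = -1/14278 + 3359/42 = 11989940/149919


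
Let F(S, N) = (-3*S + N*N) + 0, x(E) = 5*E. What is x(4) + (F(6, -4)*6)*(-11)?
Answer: 152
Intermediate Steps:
F(S, N) = N² - 3*S (F(S, N) = (-3*S + N²) + 0 = (N² - 3*S) + 0 = N² - 3*S)
x(4) + (F(6, -4)*6)*(-11) = 5*4 + (((-4)² - 3*6)*6)*(-11) = 20 + ((16 - 18)*6)*(-11) = 20 - 2*6*(-11) = 20 - 12*(-11) = 20 + 132 = 152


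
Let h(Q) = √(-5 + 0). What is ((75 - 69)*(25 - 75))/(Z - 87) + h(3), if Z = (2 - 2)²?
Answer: 100/29 + I*√5 ≈ 3.4483 + 2.2361*I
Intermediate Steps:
Z = 0 (Z = 0² = 0)
h(Q) = I*√5 (h(Q) = √(-5) = I*√5)
((75 - 69)*(25 - 75))/(Z - 87) + h(3) = ((75 - 69)*(25 - 75))/(0 - 87) + I*√5 = (6*(-50))/(-87) + I*√5 = -300*(-1/87) + I*√5 = 100/29 + I*√5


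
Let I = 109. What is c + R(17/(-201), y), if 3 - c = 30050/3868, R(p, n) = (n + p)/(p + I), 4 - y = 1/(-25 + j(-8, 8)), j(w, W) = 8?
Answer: -851551213/179941294 ≈ -4.7324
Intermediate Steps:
y = 69/17 (y = 4 - 1/(-25 + 8) = 4 - 1/(-17) = 4 - 1*(-1/17) = 4 + 1/17 = 69/17 ≈ 4.0588)
R(p, n) = (n + p)/(109 + p) (R(p, n) = (n + p)/(p + 109) = (n + p)/(109 + p))
c = -9223/1934 (c = 3 - 30050/3868 = 3 - 1*15025/1934 = 3 - 15025/1934 = -9223/1934 ≈ -4.7689)
c + R(17/(-201), y) = -9223/1934 + (69/17 + 17/(-201))/(109 + 17/(-201)) = -9223/1934 + (69/17 + 17*(-1/201))/(109 + 17*(-1/201)) = -9223/1934 + (69/17 - 17/201)/(109 - 17/201) = -9223/1934 + (13580/3417)/(21892/201) = -9223/1934 + (201/21892)*(13580/3417) = -9223/1934 + 3395/93041 = -851551213/179941294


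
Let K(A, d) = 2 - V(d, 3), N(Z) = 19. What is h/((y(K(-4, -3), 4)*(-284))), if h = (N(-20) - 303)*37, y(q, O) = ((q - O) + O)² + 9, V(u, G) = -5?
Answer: 37/58 ≈ 0.63793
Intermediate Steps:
K(A, d) = 7 (K(A, d) = 2 - 1*(-5) = 2 + 5 = 7)
y(q, O) = 9 + q² (y(q, O) = q² + 9 = 9 + q²)
h = -10508 (h = (19 - 303)*37 = -284*37 = -10508)
h/((y(K(-4, -3), 4)*(-284))) = -10508*(-1/(284*(9 + 7²))) = -10508*(-1/(284*(9 + 49))) = -10508/(58*(-284)) = -10508/(-16472) = -10508*(-1/16472) = 37/58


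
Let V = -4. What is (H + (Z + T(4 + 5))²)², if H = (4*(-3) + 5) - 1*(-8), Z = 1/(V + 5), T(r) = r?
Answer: 10201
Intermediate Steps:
Z = 1 (Z = 1/(-4 + 5) = 1/1 = 1)
H = 1 (H = (-12 + 5) + 8 = -7 + 8 = 1)
(H + (Z + T(4 + 5))²)² = (1 + (1 + (4 + 5))²)² = (1 + (1 + 9)²)² = (1 + 10²)² = (1 + 100)² = 101² = 10201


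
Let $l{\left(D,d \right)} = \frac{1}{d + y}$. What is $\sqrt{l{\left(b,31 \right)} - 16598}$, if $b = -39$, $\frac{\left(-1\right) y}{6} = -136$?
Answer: $\frac{i \sqrt{98409535}}{77} \approx 128.83 i$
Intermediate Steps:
$y = 816$ ($y = \left(-6\right) \left(-136\right) = 816$)
$l{\left(D,d \right)} = \frac{1}{816 + d}$ ($l{\left(D,d \right)} = \frac{1}{d + 816} = \frac{1}{816 + d}$)
$\sqrt{l{\left(b,31 \right)} - 16598} = \sqrt{\frac{1}{816 + 31} - 16598} = \sqrt{\frac{1}{847} - 16598} = \sqrt{- \frac{14058505}{847}} = \frac{i \sqrt{98409535}}{77}$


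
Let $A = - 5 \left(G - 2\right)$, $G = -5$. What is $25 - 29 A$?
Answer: $-990$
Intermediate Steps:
$A = 35$ ($A = - 5 \left(-5 - 2\right) = \left(-5\right) \left(-7\right) = 35$)
$25 - 29 A = 25 - 1015 = -990$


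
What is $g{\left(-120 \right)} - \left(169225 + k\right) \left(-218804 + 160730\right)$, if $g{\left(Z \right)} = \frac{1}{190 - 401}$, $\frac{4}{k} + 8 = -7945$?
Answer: $\frac{5497160848735847}{559361} \approx 9.8276 \cdot 10^{9}$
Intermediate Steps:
$k = - \frac{4}{7953}$ ($k = \frac{4}{-8 - 7945} = \frac{4}{-7953} = 4 \left(- \frac{1}{7953}\right) = - \frac{4}{7953} \approx -0.00050296$)
$g{\left(Z \right)} = - \frac{1}{211}$ ($g{\left(Z \right)} = \frac{1}{-211} = - \frac{1}{211}$)
$g{\left(-120 \right)} - \left(169225 + k\right) \left(-218804 + 160730\right) = - \frac{1}{211} - \left(169225 - \frac{4}{7953}\right) \left(-218804 + 160730\right) = - \frac{1}{211} - \frac{1345846421}{7953} \left(-58074\right) = - \frac{1}{211} - - \frac{26052895017718}{2651} = - \frac{1}{211} + \frac{26052895017718}{2651} = \frac{5497160848735847}{559361}$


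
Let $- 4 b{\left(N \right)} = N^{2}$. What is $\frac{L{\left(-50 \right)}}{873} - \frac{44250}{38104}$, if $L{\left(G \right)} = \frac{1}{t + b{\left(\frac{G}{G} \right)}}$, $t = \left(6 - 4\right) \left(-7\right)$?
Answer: $- \frac{1101038333}{948046572} \approx -1.1614$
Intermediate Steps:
$t = -14$ ($t = 2 \left(-7\right) = -14$)
$b{\left(N \right)} = - \frac{N^{2}}{4}$
$L{\left(G \right)} = - \frac{4}{57}$ ($L{\left(G \right)} = \frac{1}{-14 - \frac{\left(\frac{G}{G}\right)^{2}}{4}} = \frac{1}{-14 - \frac{1^{2}}{4}} = \frac{1}{-14 - \frac{1}{4}} = \frac{1}{- \frac{57}{4}} = - \frac{4}{57}$)
$\frac{L{\left(-50 \right)}}{873} - \frac{44250}{38104} = - \frac{4}{57 \cdot 873} - \frac{44250}{38104} = \left(- \frac{4}{57}\right) \frac{1}{873} - \frac{22125}{19052} = - \frac{4}{49761} - \frac{22125}{19052} = - \frac{1101038333}{948046572}$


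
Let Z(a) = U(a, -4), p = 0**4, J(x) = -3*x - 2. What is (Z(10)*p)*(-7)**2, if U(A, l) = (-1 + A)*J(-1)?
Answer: 0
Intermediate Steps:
J(x) = -2 - 3*x
U(A, l) = -1 + A (U(A, l) = (-1 + A)*(-2 - 3*(-1)) = (-1 + A)*(-2 + 3) = (-1 + A)*1 = -1 + A)
p = 0
Z(a) = -1 + a
(Z(10)*p)*(-7)**2 = ((-1 + 10)*0)*(-7)**2 = (9*0)*49 = 0*49 = 0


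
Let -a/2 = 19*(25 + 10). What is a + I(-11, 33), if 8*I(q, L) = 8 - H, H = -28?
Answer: -2651/2 ≈ -1325.5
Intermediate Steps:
I(q, L) = 9/2 (I(q, L) = (8 - 1*(-28))/8 = (8 + 28)/8 = (⅛)*36 = 9/2)
a = -1330 (a = -38*(25 + 10) = -38*35 = -2*665 = -1330)
a + I(-11, 33) = -1330 + 9/2 = -2651/2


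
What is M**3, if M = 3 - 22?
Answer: -6859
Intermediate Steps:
M = -19
M**3 = (-19)**3 = -6859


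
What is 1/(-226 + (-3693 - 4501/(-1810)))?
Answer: -1810/7088889 ≈ -0.00025533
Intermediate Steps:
1/(-226 + (-3693 - 4501/(-1810))) = 1/(-226 + (-3693 - 4501*(-1)/1810)) = 1/(-226 + (-3693 - 1*(-4501/1810))) = 1/(-226 + (-3693 + 4501/1810)) = 1/(-226 - 6679829/1810) = 1/(-7088889/1810) = -1810/7088889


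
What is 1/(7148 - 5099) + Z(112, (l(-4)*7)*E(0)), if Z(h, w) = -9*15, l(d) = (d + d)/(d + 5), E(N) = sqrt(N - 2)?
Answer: -276614/2049 ≈ -135.00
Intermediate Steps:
E(N) = sqrt(-2 + N)
l(d) = 2*d/(5 + d) (l(d) = (2*d)/(5 + d) = 2*d/(5 + d))
Z(h, w) = -135
1/(7148 - 5099) + Z(112, (l(-4)*7)*E(0)) = 1/(7148 - 5099) - 135 = 1/2049 - 135 = -276614/2049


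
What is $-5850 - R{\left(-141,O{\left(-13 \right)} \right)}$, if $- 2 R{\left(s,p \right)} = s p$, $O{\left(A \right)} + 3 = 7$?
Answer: $-6132$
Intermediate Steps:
$O{\left(A \right)} = 4$ ($O{\left(A \right)} = -3 + 7 = 4$)
$R{\left(s,p \right)} = - \frac{p s}{2}$ ($R{\left(s,p \right)} = - \frac{s p}{2} = - \frac{p s}{2}$)
$-5850 - R{\left(-141,O{\left(-13 \right)} \right)} = -5850 - \left(- \frac{1}{2}\right) 4 \left(-141\right) = -5850 - 282 = -6132$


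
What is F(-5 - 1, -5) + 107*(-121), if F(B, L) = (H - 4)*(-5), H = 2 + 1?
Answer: -12942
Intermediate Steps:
H = 3
F(B, L) = 5 (F(B, L) = (3 - 4)*(-5) = -1*(-5) = 5)
F(-5 - 1, -5) + 107*(-121) = 5 + 107*(-121) = 5 - 12947 = -12942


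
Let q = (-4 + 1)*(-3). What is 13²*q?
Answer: 1521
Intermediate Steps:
q = 9 (q = -3*(-3) = 9)
13²*q = 13²*9 = 169*9 = 1521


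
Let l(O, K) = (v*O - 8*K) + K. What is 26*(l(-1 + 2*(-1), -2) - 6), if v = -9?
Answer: 910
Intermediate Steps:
l(O, K) = -9*O - 7*K (l(O, K) = (-9*O - 8*K) + K = -9*O - 7*K)
26*(l(-1 + 2*(-1), -2) - 6) = 26*((-9*(-1 + 2*(-1)) - 7*(-2)) - 6) = 26*((-9*(-1 - 2) + 14) - 6) = 26*((-9*(-3) + 14) - 6) = 26*((27 + 14) - 6) = 26*(41 - 6) = 26*35 = 910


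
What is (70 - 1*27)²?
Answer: 1849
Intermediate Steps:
(70 - 1*27)² = (70 - 27)² = 43² = 1849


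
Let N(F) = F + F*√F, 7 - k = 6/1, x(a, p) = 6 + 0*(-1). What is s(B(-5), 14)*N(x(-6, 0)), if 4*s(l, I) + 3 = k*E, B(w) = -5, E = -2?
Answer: -15/2 - 15*√6/2 ≈ -25.871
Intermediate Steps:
x(a, p) = 6 (x(a, p) = 6 + 0 = 6)
k = 1 (k = 7 - 6/1 = 7 - 6 = 1)
s(l, I) = -5/4 (s(l, I) = -¾ + (1*(-2))/4 = -¾ + (¼)*(-2) = -¾ - ½ = -5/4)
N(F) = F + F^(3/2)
s(B(-5), 14)*N(x(-6, 0)) = -5*(6 + 6^(3/2))/4 = -5*(6 + 6*√6)/4 = -15/2 - 15*√6/2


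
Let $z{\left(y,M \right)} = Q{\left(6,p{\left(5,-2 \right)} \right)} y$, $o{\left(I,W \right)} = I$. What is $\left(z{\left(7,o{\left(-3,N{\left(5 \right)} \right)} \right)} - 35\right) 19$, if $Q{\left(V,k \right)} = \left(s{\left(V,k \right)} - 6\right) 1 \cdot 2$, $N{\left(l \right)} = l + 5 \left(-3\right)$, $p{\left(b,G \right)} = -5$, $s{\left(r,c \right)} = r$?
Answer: $-665$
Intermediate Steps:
$N{\left(l \right)} = -15 + l$ ($N{\left(l \right)} = l - 15 = -15 + l$)
$Q{\left(V,k \right)} = -12 + 2 V$ ($Q{\left(V,k \right)} = \left(V - 6\right) 1 \cdot 2 = \left(-6 + V\right) 1 \cdot 2 = \left(-6 + V\right) 2 = -12 + 2 V$)
$z{\left(y,M \right)} = 0$ ($z{\left(y,M \right)} = \left(-12 + 2 \cdot 6\right) y = \left(-12 + 12\right) y = 0 y = 0$)
$\left(z{\left(7,o{\left(-3,N{\left(5 \right)} \right)} \right)} - 35\right) 19 = \left(0 - 35\right) 19 = \left(-35\right) 19 = -665$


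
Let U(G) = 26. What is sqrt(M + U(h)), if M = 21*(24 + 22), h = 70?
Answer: 4*sqrt(62) ≈ 31.496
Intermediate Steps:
M = 966 (M = 21*46 = 966)
sqrt(M + U(h)) = sqrt(966 + 26) = sqrt(992) = 4*sqrt(62)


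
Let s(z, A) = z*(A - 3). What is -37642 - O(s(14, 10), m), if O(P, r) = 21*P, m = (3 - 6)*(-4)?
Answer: -39700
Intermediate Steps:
s(z, A) = z*(-3 + A)
m = 12 (m = -3*(-4) = 12)
-37642 - O(s(14, 10), m) = -37642 - 21*14*(-3 + 10) = -37642 - 21*14*7 = -37642 - 21*98 = -37642 - 1*2058 = -37642 - 2058 = -39700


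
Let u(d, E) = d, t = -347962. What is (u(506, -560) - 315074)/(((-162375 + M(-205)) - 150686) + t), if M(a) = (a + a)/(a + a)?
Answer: 157284/330511 ≈ 0.47588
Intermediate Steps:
M(a) = 1 (M(a) = (2*a)/((2*a)) = (2*a)*(1/(2*a)) = 1)
(u(506, -560) - 315074)/(((-162375 + M(-205)) - 150686) + t) = (506 - 315074)/(((-162375 + 1) - 150686) - 347962) = -314568/((-162374 - 150686) - 347962) = -314568/(-313060 - 347962) = -314568/(-661022) = -314568*(-1/661022) = 157284/330511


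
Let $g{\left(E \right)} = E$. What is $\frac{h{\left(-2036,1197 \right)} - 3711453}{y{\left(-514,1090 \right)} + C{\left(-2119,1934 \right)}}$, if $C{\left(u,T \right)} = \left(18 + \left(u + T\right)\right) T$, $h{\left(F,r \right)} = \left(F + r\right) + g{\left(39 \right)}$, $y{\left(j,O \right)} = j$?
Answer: $\frac{3712253}{323492} \approx 11.476$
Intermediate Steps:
$h{\left(F,r \right)} = 39 + F + r$ ($h{\left(F,r \right)} = \left(F + r\right) + 39 = 39 + F + r$)
$C{\left(u,T \right)} = T \left(18 + T + u\right)$ ($C{\left(u,T \right)} = \left(18 + \left(T + u\right)\right) T = \left(18 + T + u\right) T = T \left(18 + T + u\right)$)
$\frac{h{\left(-2036,1197 \right)} - 3711453}{y{\left(-514,1090 \right)} + C{\left(-2119,1934 \right)}} = \frac{\left(39 - 2036 + 1197\right) - 3711453}{-514 + 1934 \left(18 + 1934 - 2119\right)} = \frac{-800 - 3711453}{-514 + 1934 \left(-167\right)} = - \frac{3712253}{-514 - 322978} = - \frac{3712253}{-323492} = \left(-3712253\right) \left(- \frac{1}{323492}\right) = \frac{3712253}{323492}$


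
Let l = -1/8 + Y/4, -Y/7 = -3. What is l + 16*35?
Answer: 4521/8 ≈ 565.13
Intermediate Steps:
Y = 21 (Y = -7*(-3) = 21)
l = 41/8 (l = -1/8 + 21/4 = 41/8 ≈ 5.1250)
l + 16*35 = 41/8 + 16*35 = 41/8 + 560 = 4521/8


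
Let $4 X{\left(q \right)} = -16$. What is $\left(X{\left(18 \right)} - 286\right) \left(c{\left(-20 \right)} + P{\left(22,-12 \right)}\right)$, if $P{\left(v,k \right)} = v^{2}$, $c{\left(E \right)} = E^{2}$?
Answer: $-256360$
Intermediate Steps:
$X{\left(q \right)} = -4$ ($X{\left(q \right)} = \frac{1}{4} \left(-16\right) = -4$)
$\left(X{\left(18 \right)} - 286\right) \left(c{\left(-20 \right)} + P{\left(22,-12 \right)}\right) = \left(-4 - 286\right) \left(\left(-20\right)^{2} + 22^{2}\right) = - 290 \left(400 + 484\right) = \left(-290\right) 884 = -256360$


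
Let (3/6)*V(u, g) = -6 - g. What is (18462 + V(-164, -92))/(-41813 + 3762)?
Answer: -18634/38051 ≈ -0.48971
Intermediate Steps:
V(u, g) = -12 - 2*g (V(u, g) = 2*(-6 - g) = -12 - 2*g)
(18462 + V(-164, -92))/(-41813 + 3762) = (18462 + (-12 - 2*(-92)))/(-41813 + 3762) = (18462 + (-12 + 184))/(-38051) = (18462 + 172)*(-1/38051) = 18634*(-1/38051) = -18634/38051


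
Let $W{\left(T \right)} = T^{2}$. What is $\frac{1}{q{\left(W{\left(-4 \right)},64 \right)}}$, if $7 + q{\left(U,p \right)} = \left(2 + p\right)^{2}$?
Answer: $\frac{1}{4349} \approx 0.00022994$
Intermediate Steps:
$q{\left(U,p \right)} = -7 + \left(2 + p\right)^{2}$
$\frac{1}{q{\left(W{\left(-4 \right)},64 \right)}} = \frac{1}{-7 + \left(2 + 64\right)^{2}} = \frac{1}{-7 + 66^{2}} = \frac{1}{-7 + 4356} = \frac{1}{4349}$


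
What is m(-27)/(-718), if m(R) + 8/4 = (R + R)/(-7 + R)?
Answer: 7/12206 ≈ 0.00057349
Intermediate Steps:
m(R) = -2 + 2*R/(-7 + R) (m(R) = -2 + (R + R)/(-7 + R) = -2 + (2*R)/(-7 + R) = -2 + 2*R/(-7 + R))
m(-27)/(-718) = (14/(-7 - 27))/(-718) = (14/(-34))*(-1/718) = (14*(-1/34))*(-1/718) = -7/17*(-1/718) = 7/12206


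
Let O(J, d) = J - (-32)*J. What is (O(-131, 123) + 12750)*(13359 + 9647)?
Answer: 193871562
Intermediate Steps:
O(J, d) = 33*J (O(J, d) = J + 32*J = 33*J)
(O(-131, 123) + 12750)*(13359 + 9647) = (33*(-131) + 12750)*(13359 + 9647) = (-4323 + 12750)*23006 = 8427*23006 = 193871562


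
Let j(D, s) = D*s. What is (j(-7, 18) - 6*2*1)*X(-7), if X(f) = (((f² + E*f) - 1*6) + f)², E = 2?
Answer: -66792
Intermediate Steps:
X(f) = (-6 + f² + 3*f)² (X(f) = (((f² + 2*f) - 1*6) + f)² = (((f² + 2*f) - 6) + f)² = ((-6 + f² + 2*f) + f)² = (-6 + f² + 3*f)²)
(j(-7, 18) - 6*2*1)*X(-7) = (-7*18 - 6*2*1)*(-6 + (-7)² + 3*(-7))² = (-126 - 12*1)*(-6 + 49 - 21)² = (-126 - 12)*22² = -138*484 = -66792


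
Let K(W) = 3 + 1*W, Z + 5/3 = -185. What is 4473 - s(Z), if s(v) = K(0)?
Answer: 4470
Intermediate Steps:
Z = -560/3 (Z = -5/3 - 185 = -560/3 ≈ -186.67)
K(W) = 3 + W
s(v) = 3 (s(v) = 3 + 0 = 3)
4473 - s(Z) = 4473 - 1*3 = 4473 - 3 = 4470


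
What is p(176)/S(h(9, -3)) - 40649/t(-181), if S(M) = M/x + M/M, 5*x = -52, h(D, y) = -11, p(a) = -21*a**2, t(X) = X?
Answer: -6118118909/19367 ≈ -3.1590e+5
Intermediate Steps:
x = -52/5 (x = (1/5)*(-52) = -52/5 ≈ -10.400)
S(M) = 1 - 5*M/52 (S(M) = M/(-52/5) + M/M = M*(-5/52) + 1 = -5*M/52 + 1 = 1 - 5*M/52)
p(176)/S(h(9, -3)) - 40649/t(-181) = (-21*176**2)/(1 - 5/52*(-11)) - 40649/(-181) = (-21*30976)/(1 + 55/52) - 40649*(-1/181) = -650496/107/52 + 40649/181 = -650496*52/107 + 40649/181 = -33825792/107 + 40649/181 = -6118118909/19367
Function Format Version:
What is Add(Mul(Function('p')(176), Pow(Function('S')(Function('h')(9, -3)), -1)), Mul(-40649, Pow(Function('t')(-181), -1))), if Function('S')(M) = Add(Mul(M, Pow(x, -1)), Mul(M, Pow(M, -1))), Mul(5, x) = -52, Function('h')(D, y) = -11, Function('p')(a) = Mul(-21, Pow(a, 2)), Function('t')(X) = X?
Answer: Rational(-6118118909, 19367) ≈ -3.1590e+5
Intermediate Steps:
x = Rational(-52, 5) (x = Mul(Rational(1, 5), -52) = Rational(-52, 5) ≈ -10.400)
Function('S')(M) = Add(1, Mul(Rational(-5, 52), M)) (Function('S')(M) = Add(Mul(M, Pow(Rational(-52, 5), -1)), Mul(M, Pow(M, -1))) = Add(Mul(M, Rational(-5, 52)), 1) = Add(Mul(Rational(-5, 52), M), 1) = Add(1, Mul(Rational(-5, 52), M)))
Add(Mul(Function('p')(176), Pow(Function('S')(Function('h')(9, -3)), -1)), Mul(-40649, Pow(Function('t')(-181), -1))) = Add(Mul(Mul(-21, Pow(176, 2)), Pow(Add(1, Mul(Rational(-5, 52), -11)), -1)), Mul(-40649, Pow(-181, -1))) = Add(Mul(Mul(-21, 30976), Pow(Add(1, Rational(55, 52)), -1)), Mul(-40649, Rational(-1, 181))) = Add(Mul(-650496, Pow(Rational(107, 52), -1)), Rational(40649, 181)) = Add(Mul(-650496, Rational(52, 107)), Rational(40649, 181)) = Add(Rational(-33825792, 107), Rational(40649, 181)) = Rational(-6118118909, 19367)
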